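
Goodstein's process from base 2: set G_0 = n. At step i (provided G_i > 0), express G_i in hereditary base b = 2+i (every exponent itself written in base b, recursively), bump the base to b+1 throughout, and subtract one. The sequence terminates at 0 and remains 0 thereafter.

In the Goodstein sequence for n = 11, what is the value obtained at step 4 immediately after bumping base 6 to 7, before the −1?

i=0: 11 = 2^(2 + 1) + 2 + 1 (b=2); 2→3: 3^(3 + 1) + 3 + 1 = 85; 85−1 = 84
i=1: 84 = 3^(3 + 1) + 3 (b=3); 3→4: 4^(4 + 1) + 4 = 1028; 1028−1 = 1027
i=2: 1027 = 4^(4 + 1) + 3 (b=4); 4→5: 5^(5 + 1) + 3 = 15628; 15628−1 = 15627
i=3: 15627 = 5^(5 + 1) + 2 (b=5); 5→6: 6^(6 + 1) + 2 = 279938; 279938−1 = 279937
i=4: 279937 = 6^(6 + 1) + 1 (b=6); 6→7: 7^(7 + 1) + 1 = 5764802; 5764802−1 = 5764801

5764802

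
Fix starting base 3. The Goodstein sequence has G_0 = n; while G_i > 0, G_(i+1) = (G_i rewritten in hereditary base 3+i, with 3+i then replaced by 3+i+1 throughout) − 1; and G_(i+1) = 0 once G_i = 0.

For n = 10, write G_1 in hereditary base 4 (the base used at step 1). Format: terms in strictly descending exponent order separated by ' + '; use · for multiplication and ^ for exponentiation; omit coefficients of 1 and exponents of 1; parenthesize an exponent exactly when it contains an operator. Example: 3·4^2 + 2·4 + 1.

base 3: 10 = 3^2 + 1; at 4: 4^2 + 1 = 17; next = 16
base 4: 16 = 4^2; at 5: 5^2 = 25; next = 24

4^2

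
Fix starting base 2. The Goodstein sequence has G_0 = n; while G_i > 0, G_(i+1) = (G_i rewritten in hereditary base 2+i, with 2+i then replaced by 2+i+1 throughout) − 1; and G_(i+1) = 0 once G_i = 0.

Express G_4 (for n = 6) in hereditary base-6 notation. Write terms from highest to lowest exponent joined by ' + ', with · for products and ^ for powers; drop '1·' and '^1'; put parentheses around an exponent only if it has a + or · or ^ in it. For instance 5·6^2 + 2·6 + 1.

[0] 6 ≡ 2^2 + 2 (base 2). Lift 3: 30. −1: 29.
[1] 29 ≡ 3^3 + 2 (base 3). Lift 4: 258. −1: 257.
[2] 257 ≡ 4^4 + 1 (base 4). Lift 5: 3126. −1: 3125.
[3] 3125 ≡ 5^5 (base 5). Lift 6: 46656. −1: 46655.
[4] 46655 ≡ 5·6^5 + 5·6^4 + 5·6^3 + 5·6^2 + 5·6 + 5 (base 6). Lift 7: 98040. −1: 98039.

5·6^5 + 5·6^4 + 5·6^3 + 5·6^2 + 5·6 + 5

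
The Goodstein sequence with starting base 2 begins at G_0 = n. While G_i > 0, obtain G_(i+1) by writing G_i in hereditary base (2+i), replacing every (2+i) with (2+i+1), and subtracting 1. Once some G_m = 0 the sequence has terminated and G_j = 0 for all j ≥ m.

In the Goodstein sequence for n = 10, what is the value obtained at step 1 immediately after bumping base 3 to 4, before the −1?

1026

10 —HB2→ 2^(2 + 1) + 2 —bump→ 3^(3 + 1) + 3 = 84 —(−1)→ 83
83 —HB3→ 3^(3 + 1) + 2 —bump→ 4^(4 + 1) + 2 = 1026 —(−1)→ 1025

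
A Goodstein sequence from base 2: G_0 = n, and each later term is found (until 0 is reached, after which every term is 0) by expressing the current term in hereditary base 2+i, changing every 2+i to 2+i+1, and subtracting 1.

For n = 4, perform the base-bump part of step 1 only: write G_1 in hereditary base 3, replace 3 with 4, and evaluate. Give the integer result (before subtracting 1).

step 0: 4 = 2^2; sub 3 for 2: 3^3; = 27; G_1 = 27−1 = 26
step 1: 26 = 2·3^2 + 2·3 + 2; sub 4 for 3: 2·4^2 + 2·4 + 2; = 42; G_2 = 42−1 = 41

42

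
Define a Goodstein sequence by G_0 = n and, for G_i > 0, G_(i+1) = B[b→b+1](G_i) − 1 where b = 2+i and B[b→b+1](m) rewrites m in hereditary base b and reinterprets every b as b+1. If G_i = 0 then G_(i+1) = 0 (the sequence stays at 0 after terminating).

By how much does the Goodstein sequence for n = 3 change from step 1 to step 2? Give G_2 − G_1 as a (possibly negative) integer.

0

base 2: 3 = 2 + 1; at 3: 3 + 1 = 4; next = 3
base 3: 3 = 3; at 4: 4 = 4; next = 3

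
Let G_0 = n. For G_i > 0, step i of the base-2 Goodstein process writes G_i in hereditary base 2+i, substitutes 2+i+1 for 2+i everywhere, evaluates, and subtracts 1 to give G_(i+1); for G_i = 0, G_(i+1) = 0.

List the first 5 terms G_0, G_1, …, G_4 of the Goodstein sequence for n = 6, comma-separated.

step 0: 6 = 2^2 + 2; sub 3 for 2: 3^3 + 3; = 30; G_1 = 30−1 = 29
step 1: 29 = 3^3 + 2; sub 4 for 3: 4^4 + 2; = 258; G_2 = 258−1 = 257
step 2: 257 = 4^4 + 1; sub 5 for 4: 5^5 + 1; = 3126; G_3 = 3126−1 = 3125
step 3: 3125 = 5^5; sub 6 for 5: 6^6; = 46656; G_4 = 46656−1 = 46655

6, 29, 257, 3125, 46655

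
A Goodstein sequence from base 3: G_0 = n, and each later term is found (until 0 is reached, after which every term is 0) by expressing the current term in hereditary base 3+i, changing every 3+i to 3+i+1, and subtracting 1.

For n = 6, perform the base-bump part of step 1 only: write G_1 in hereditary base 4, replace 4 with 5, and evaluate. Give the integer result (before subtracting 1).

8

G_0=6  [base 3] 2·3  →[3↦4]→  2·4 = 8  −1 ⇒ G_1=7
G_1=7  [base 4] 4 + 3  →[4↦5]→  5 + 3 = 8  −1 ⇒ G_2=7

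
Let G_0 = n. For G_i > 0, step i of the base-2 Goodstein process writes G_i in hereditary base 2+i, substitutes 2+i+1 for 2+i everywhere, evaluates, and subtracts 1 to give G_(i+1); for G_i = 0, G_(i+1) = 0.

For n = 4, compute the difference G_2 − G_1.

15

4 —HB2→ 2^2 —bump→ 3^3 = 27 —(−1)→ 26
26 —HB3→ 2·3^2 + 2·3 + 2 —bump→ 2·4^2 + 2·4 + 2 = 42 —(−1)→ 41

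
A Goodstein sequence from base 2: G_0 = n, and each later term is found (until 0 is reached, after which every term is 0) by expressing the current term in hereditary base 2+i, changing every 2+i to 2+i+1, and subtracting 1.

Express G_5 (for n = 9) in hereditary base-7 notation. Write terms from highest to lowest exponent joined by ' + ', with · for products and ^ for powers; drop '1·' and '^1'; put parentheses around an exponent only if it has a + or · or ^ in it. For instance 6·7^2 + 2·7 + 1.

3·7^7 + 3·7^3 + 3·7^2 + 3·7

G_0=9  [base 2] 2^(2 + 1) + 1  →[2↦3]→  3^(3 + 1) + 1 = 82  −1 ⇒ G_1=81
G_1=81  [base 3] 3^(3 + 1)  →[3↦4]→  4^(4 + 1) = 1024  −1 ⇒ G_2=1023
G_2=1023  [base 4] 3·4^4 + 3·4^3 + 3·4^2 + 3·4 + 3  →[4↦5]→  3·5^5 + 3·5^3 + 3·5^2 + 3·5 + 3 = 9843  −1 ⇒ G_3=9842
G_3=9842  [base 5] 3·5^5 + 3·5^3 + 3·5^2 + 3·5 + 2  →[5↦6]→  3·6^6 + 3·6^3 + 3·6^2 + 3·6 + 2 = 140744  −1 ⇒ G_4=140743
G_4=140743  [base 6] 3·6^6 + 3·6^3 + 3·6^2 + 3·6 + 1  →[6↦7]→  3·7^7 + 3·7^3 + 3·7^2 + 3·7 + 1 = 2471827  −1 ⇒ G_5=2471826
G_5=2471826  [base 7] 3·7^7 + 3·7^3 + 3·7^2 + 3·7  →[7↦8]→  3·8^8 + 3·8^3 + 3·8^2 + 3·8 = 50333400  −1 ⇒ G_6=50333399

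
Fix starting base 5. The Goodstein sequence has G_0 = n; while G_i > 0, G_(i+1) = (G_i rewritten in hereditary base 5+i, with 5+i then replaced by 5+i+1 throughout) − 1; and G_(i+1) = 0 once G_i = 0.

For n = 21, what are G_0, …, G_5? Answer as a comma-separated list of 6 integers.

21, 24, 27, 29, 31, 33

step 0: 21 = 4·5 + 1; sub 6 for 5: 4·6 + 1; = 25; G_1 = 25−1 = 24
step 1: 24 = 4·6; sub 7 for 6: 4·7; = 28; G_2 = 28−1 = 27
step 2: 27 = 3·7 + 6; sub 8 for 7: 3·8 + 6; = 30; G_3 = 30−1 = 29
step 3: 29 = 3·8 + 5; sub 9 for 8: 3·9 + 5; = 32; G_4 = 32−1 = 31
step 4: 31 = 3·9 + 4; sub 10 for 9: 3·10 + 4; = 34; G_5 = 34−1 = 33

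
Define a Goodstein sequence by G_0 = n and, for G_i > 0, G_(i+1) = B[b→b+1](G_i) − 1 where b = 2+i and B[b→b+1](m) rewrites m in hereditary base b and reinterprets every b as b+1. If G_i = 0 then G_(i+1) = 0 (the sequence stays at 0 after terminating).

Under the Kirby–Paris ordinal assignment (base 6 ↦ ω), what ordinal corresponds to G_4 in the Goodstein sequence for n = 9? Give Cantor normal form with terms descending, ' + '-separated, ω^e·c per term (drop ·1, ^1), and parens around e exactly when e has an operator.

ω^ω·3 + ω^3·3 + ω^2·3 + ω·3 + 1

i=0: 9 = 2^(2 + 1) + 1 (b=2); 2→3: 3^(3 + 1) + 1 = 82; 82−1 = 81
i=1: 81 = 3^(3 + 1) (b=3); 3→4: 4^(4 + 1) = 1024; 1024−1 = 1023
i=2: 1023 = 3·4^4 + 3·4^3 + 3·4^2 + 3·4 + 3 (b=4); 4→5: 3·5^5 + 3·5^3 + 3·5^2 + 3·5 + 3 = 9843; 9843−1 = 9842
i=3: 9842 = 3·5^5 + 3·5^3 + 3·5^2 + 3·5 + 2 (b=5); 5→6: 3·6^6 + 3·6^3 + 3·6^2 + 3·6 + 2 = 140744; 140744−1 = 140743
i=4: 140743 = 3·6^6 + 3·6^3 + 3·6^2 + 3·6 + 1 (b=6); 6→7: 3·7^7 + 3·7^3 + 3·7^2 + 3·7 + 1 = 2471827; 2471827−1 = 2471826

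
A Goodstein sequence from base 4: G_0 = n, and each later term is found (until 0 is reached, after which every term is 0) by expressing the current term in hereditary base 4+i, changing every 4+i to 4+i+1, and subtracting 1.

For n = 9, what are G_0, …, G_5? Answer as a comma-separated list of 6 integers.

9, 10, 11, 11, 11, 11

(0) 9|_4 = 2·4 + 1 ↦ 2·5 + 1|_5 = 11 ⇒ 10
(1) 10|_5 = 2·5 ↦ 2·6|_6 = 12 ⇒ 11
(2) 11|_6 = 6 + 5 ↦ 7 + 5|_7 = 12 ⇒ 11
(3) 11|_7 = 7 + 4 ↦ 8 + 4|_8 = 12 ⇒ 11
(4) 11|_8 = 8 + 3 ↦ 9 + 3|_9 = 12 ⇒ 11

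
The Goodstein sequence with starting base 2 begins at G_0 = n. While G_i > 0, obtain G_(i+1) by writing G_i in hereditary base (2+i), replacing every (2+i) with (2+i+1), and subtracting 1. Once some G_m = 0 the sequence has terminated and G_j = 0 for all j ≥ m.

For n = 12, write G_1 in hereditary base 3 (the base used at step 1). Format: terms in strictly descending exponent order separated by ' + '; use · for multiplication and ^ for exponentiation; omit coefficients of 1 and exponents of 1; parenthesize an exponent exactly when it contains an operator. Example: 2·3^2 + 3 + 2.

3^(3 + 1) + 2·3^2 + 2·3 + 2

step 0: 12 = 2^(2 + 1) + 2^2; sub 3 for 2: 3^(3 + 1) + 3^3; = 108; G_1 = 108−1 = 107
step 1: 107 = 3^(3 + 1) + 2·3^2 + 2·3 + 2; sub 4 for 3: 4^(4 + 1) + 2·4^2 + 2·4 + 2; = 1066; G_2 = 1066−1 = 1065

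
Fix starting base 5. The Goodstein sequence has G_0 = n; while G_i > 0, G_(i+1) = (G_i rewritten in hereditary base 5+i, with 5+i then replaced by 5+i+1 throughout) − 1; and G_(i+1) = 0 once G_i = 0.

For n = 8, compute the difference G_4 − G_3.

0

(0) 8|_5 = 5 + 3 ↦ 6 + 3|_6 = 9 ⇒ 8
(1) 8|_6 = 6 + 2 ↦ 7 + 2|_7 = 9 ⇒ 8
(2) 8|_7 = 7 + 1 ↦ 8 + 1|_8 = 9 ⇒ 8
(3) 8|_8 = 8 ↦ 9|_9 = 9 ⇒ 8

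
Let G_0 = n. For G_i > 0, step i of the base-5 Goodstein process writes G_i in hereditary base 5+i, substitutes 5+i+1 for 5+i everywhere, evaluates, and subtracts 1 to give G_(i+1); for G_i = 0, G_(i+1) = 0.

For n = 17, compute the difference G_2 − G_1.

G_0 = 17. HB_5(17) = 3·5 + 2. Bump = 20. G_1 = 19.
G_1 = 19. HB_6(19) = 3·6 + 1. Bump = 22. G_2 = 21.

2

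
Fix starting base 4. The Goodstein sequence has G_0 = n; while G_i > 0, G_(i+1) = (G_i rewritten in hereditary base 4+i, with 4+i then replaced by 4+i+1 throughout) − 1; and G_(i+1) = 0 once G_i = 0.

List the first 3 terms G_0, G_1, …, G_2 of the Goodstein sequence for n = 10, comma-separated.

10, 11, 12

[0] 10 ≡ 2·4 + 2 (base 4). Lift 5: 12. −1: 11.
[1] 11 ≡ 2·5 + 1 (base 5). Lift 6: 13. −1: 12.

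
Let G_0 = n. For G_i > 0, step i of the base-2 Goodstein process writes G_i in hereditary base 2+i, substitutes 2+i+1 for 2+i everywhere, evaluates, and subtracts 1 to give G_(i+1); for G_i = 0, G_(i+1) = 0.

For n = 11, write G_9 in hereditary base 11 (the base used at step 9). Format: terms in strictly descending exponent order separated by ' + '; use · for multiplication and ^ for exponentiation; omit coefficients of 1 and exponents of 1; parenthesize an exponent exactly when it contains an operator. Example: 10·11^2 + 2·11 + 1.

G_0=11  [base 2] 2^(2 + 1) + 2 + 1  →[2↦3]→  3^(3 + 1) + 3 + 1 = 85  −1 ⇒ G_1=84
G_1=84  [base 3] 3^(3 + 1) + 3  →[3↦4]→  4^(4 + 1) + 4 = 1028  −1 ⇒ G_2=1027
G_2=1027  [base 4] 4^(4 + 1) + 3  →[4↦5]→  5^(5 + 1) + 3 = 15628  −1 ⇒ G_3=15627
G_3=15627  [base 5] 5^(5 + 1) + 2  →[5↦6]→  6^(6 + 1) + 2 = 279938  −1 ⇒ G_4=279937
G_4=279937  [base 6] 6^(6 + 1) + 1  →[6↦7]→  7^(7 + 1) + 1 = 5764802  −1 ⇒ G_5=5764801
G_5=5764801  [base 7] 7^(7 + 1)  →[7↦8]→  8^(8 + 1) = 134217728  −1 ⇒ G_6=134217727
G_6=134217727  [base 8] 7·8^8 + 7·8^7 + 7·8^6 + 7·8^5 + 7·8^4 + 7·8^3 + 7·8^2 + 7·8 + 7  →[8↦9]→  7·9^9 + 7·9^7 + 7·9^6 + 7·9^5 + 7·9^4 + 7·9^3 + 7·9^2 + 7·9 + 7 = 2749609303  −1 ⇒ G_7=2749609302
G_7=2749609302  [base 9] 7·9^9 + 7·9^7 + 7·9^6 + 7·9^5 + 7·9^4 + 7·9^3 + 7·9^2 + 7·9 + 6  →[9↦10]→  7·10^10 + 7·10^7 + 7·10^6 + 7·10^5 + 7·10^4 + 7·10^3 + 7·10^2 + 7·10 + 6 = 70077777776  −1 ⇒ G_8=70077777775
G_8=70077777775  [base 10] 7·10^10 + 7·10^7 + 7·10^6 + 7·10^5 + 7·10^4 + 7·10^3 + 7·10^2 + 7·10 + 5  →[10↦11]→  7·11^11 + 7·11^7 + 7·11^6 + 7·11^5 + 7·11^4 + 7·11^3 + 7·11^2 + 7·11 + 5 = 1997331745491  −1 ⇒ G_9=1997331745490

7·11^11 + 7·11^7 + 7·11^6 + 7·11^5 + 7·11^4 + 7·11^3 + 7·11^2 + 7·11 + 4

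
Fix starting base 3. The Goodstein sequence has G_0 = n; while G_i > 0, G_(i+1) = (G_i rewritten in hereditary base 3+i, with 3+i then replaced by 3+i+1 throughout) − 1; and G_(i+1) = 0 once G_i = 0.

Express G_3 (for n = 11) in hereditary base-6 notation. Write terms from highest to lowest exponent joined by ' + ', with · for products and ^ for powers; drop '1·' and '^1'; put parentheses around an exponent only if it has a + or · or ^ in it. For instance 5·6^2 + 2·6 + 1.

5·6 + 5

G_0 = 11. HB_3(11) = 3^2 + 2. Bump = 18. G_1 = 17.
G_1 = 17. HB_4(17) = 4^2 + 1. Bump = 26. G_2 = 25.
G_2 = 25. HB_5(25) = 5^2. Bump = 36. G_3 = 35.
G_3 = 35. HB_6(35) = 5·6 + 5. Bump = 40. G_4 = 39.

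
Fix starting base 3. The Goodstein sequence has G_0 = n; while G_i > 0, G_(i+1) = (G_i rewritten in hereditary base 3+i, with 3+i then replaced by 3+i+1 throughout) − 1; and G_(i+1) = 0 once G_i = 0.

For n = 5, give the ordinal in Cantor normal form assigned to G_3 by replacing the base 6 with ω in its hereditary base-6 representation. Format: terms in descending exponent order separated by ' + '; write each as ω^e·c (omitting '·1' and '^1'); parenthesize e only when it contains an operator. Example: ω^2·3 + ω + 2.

[0] 5 ≡ 3 + 2 (base 3). Lift 4: 6. −1: 5.
[1] 5 ≡ 4 + 1 (base 4). Lift 5: 6. −1: 5.
[2] 5 ≡ 5 (base 5). Lift 6: 6. −1: 5.

5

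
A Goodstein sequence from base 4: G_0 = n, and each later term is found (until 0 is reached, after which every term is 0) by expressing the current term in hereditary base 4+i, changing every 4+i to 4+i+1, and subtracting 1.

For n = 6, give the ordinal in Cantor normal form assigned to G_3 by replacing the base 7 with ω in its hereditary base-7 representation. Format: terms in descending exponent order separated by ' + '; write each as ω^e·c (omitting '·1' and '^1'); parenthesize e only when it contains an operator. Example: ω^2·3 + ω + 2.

[0] 6 ≡ 4 + 2 (base 4). Lift 5: 7. −1: 6.
[1] 6 ≡ 5 + 1 (base 5). Lift 6: 7. −1: 6.
[2] 6 ≡ 6 (base 6). Lift 7: 7. −1: 6.
[3] 6 ≡ 6 (base 7). Lift 8: 6. −1: 5.

6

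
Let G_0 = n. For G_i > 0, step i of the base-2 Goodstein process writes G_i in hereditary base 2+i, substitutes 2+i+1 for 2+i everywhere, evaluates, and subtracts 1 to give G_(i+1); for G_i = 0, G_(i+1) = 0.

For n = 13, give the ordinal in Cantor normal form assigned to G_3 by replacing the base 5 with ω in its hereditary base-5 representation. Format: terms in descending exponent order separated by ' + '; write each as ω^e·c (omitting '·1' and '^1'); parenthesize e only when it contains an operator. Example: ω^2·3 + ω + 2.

G_0=13  [base 2] 2^(2 + 1) + 2^2 + 1  →[2↦3]→  3^(3 + 1) + 3^3 + 1 = 109  −1 ⇒ G_1=108
G_1=108  [base 3] 3^(3 + 1) + 3^3  →[3↦4]→  4^(4 + 1) + 4^4 = 1280  −1 ⇒ G_2=1279
G_2=1279  [base 4] 4^(4 + 1) + 3·4^3 + 3·4^2 + 3·4 + 3  →[4↦5]→  5^(5 + 1) + 3·5^3 + 3·5^2 + 3·5 + 3 = 16093  −1 ⇒ G_3=16092
G_3=16092  [base 5] 5^(5 + 1) + 3·5^3 + 3·5^2 + 3·5 + 2  →[5↦6]→  6^(6 + 1) + 3·6^3 + 3·6^2 + 3·6 + 2 = 280712  −1 ⇒ G_4=280711

ω^(ω + 1) + ω^3·3 + ω^2·3 + ω·3 + 2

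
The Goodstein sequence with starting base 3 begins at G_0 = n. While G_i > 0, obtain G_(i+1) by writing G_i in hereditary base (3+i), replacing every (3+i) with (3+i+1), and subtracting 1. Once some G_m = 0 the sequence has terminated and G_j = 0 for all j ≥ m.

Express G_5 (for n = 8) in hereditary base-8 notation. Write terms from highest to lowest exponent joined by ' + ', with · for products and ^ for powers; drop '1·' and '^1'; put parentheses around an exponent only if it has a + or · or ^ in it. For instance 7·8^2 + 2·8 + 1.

[0] 8 ≡ 2·3 + 2 (base 3). Lift 4: 10. −1: 9.
[1] 9 ≡ 2·4 + 1 (base 4). Lift 5: 11. −1: 10.
[2] 10 ≡ 2·5 (base 5). Lift 6: 12. −1: 11.
[3] 11 ≡ 6 + 5 (base 6). Lift 7: 12. −1: 11.
[4] 11 ≡ 7 + 4 (base 7). Lift 8: 12. −1: 11.
[5] 11 ≡ 8 + 3 (base 8). Lift 9: 12. −1: 11.

8 + 3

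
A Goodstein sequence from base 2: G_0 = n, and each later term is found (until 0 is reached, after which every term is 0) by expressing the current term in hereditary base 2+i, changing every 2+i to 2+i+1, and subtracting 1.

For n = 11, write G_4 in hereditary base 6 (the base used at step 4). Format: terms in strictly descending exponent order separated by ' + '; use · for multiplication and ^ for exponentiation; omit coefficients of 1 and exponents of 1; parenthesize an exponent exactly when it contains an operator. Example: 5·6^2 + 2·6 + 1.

[0] 11 ≡ 2^(2 + 1) + 2 + 1 (base 2). Lift 3: 85. −1: 84.
[1] 84 ≡ 3^(3 + 1) + 3 (base 3). Lift 4: 1028. −1: 1027.
[2] 1027 ≡ 4^(4 + 1) + 3 (base 4). Lift 5: 15628. −1: 15627.
[3] 15627 ≡ 5^(5 + 1) + 2 (base 5). Lift 6: 279938. −1: 279937.
[4] 279937 ≡ 6^(6 + 1) + 1 (base 6). Lift 7: 5764802. −1: 5764801.

6^(6 + 1) + 1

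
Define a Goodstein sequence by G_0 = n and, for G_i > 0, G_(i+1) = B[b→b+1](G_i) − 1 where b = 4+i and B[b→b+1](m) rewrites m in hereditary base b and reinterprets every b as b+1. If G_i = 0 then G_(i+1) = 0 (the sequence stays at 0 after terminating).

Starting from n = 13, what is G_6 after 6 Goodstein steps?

21

i=0: 13 = 3·4 + 1 (b=4); 4→5: 3·5 + 1 = 16; 16−1 = 15
i=1: 15 = 3·5 (b=5); 5→6: 3·6 = 18; 18−1 = 17
i=2: 17 = 2·6 + 5 (b=6); 6→7: 2·7 + 5 = 19; 19−1 = 18
i=3: 18 = 2·7 + 4 (b=7); 7→8: 2·8 + 4 = 20; 20−1 = 19
i=4: 19 = 2·8 + 3 (b=8); 8→9: 2·9 + 3 = 21; 21−1 = 20
i=5: 20 = 2·9 + 2 (b=9); 9→10: 2·10 + 2 = 22; 22−1 = 21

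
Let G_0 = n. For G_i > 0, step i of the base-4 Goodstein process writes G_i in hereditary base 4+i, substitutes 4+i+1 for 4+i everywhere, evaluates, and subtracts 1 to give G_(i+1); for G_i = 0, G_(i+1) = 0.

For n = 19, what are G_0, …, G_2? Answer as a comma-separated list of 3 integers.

[0] 19 ≡ 4^2 + 3 (base 4). Lift 5: 28. −1: 27.
[1] 27 ≡ 5^2 + 2 (base 5). Lift 6: 38. −1: 37.

19, 27, 37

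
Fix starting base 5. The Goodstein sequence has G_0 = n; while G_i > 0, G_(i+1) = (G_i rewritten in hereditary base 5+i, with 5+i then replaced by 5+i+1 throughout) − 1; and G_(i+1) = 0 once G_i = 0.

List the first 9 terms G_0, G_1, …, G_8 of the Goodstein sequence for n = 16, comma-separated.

16, 18, 20, 21, 22, 23, 24, 25, 26

[0] 16 ≡ 3·5 + 1 (base 5). Lift 6: 19. −1: 18.
[1] 18 ≡ 3·6 (base 6). Lift 7: 21. −1: 20.
[2] 20 ≡ 2·7 + 6 (base 7). Lift 8: 22. −1: 21.
[3] 21 ≡ 2·8 + 5 (base 8). Lift 9: 23. −1: 22.
[4] 22 ≡ 2·9 + 4 (base 9). Lift 10: 24. −1: 23.
[5] 23 ≡ 2·10 + 3 (base 10). Lift 11: 25. −1: 24.
[6] 24 ≡ 2·11 + 2 (base 11). Lift 12: 26. −1: 25.
[7] 25 ≡ 2·12 + 1 (base 12). Lift 13: 27. −1: 26.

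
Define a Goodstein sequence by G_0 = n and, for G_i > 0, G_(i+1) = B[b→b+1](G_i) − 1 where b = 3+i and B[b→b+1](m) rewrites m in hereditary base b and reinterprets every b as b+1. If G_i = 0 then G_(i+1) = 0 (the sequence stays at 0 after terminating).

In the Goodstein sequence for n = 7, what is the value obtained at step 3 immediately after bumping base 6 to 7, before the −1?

G_0 = 7. HB_3(7) = 2·3 + 1. Bump = 9. G_1 = 8.
G_1 = 8. HB_4(8) = 2·4. Bump = 10. G_2 = 9.
G_2 = 9. HB_5(9) = 5 + 4. Bump = 10. G_3 = 9.
G_3 = 9. HB_6(9) = 6 + 3. Bump = 10. G_4 = 9.

10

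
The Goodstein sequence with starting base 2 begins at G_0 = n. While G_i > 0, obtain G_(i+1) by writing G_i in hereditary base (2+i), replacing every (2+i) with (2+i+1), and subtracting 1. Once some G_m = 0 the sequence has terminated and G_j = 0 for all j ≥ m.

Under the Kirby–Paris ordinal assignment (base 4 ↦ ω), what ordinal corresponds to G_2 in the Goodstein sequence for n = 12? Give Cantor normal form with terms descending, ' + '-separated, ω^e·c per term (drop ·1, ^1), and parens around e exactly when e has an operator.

i=0: 12 = 2^(2 + 1) + 2^2 (b=2); 2→3: 3^(3 + 1) + 3^3 = 108; 108−1 = 107
i=1: 107 = 3^(3 + 1) + 2·3^2 + 2·3 + 2 (b=3); 3→4: 4^(4 + 1) + 2·4^2 + 2·4 + 2 = 1066; 1066−1 = 1065

ω^(ω + 1) + ω^2·2 + ω·2 + 1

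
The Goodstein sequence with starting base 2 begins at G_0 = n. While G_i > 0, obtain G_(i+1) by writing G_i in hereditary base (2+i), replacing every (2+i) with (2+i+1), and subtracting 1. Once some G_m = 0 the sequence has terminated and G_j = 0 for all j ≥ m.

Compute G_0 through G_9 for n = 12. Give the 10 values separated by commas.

12, 107, 1065, 15685, 280019, 5764910, 134217867, 3486784574, 100000000211, 3138428376974

i=0: 12 = 2^(2 + 1) + 2^2 (b=2); 2→3: 3^(3 + 1) + 3^3 = 108; 108−1 = 107
i=1: 107 = 3^(3 + 1) + 2·3^2 + 2·3 + 2 (b=3); 3→4: 4^(4 + 1) + 2·4^2 + 2·4 + 2 = 1066; 1066−1 = 1065
i=2: 1065 = 4^(4 + 1) + 2·4^2 + 2·4 + 1 (b=4); 4→5: 5^(5 + 1) + 2·5^2 + 2·5 + 1 = 15686; 15686−1 = 15685
i=3: 15685 = 5^(5 + 1) + 2·5^2 + 2·5 (b=5); 5→6: 6^(6 + 1) + 2·6^2 + 2·6 = 280020; 280020−1 = 280019
i=4: 280019 = 6^(6 + 1) + 2·6^2 + 6 + 5 (b=6); 6→7: 7^(7 + 1) + 2·7^2 + 7 + 5 = 5764911; 5764911−1 = 5764910
i=5: 5764910 = 7^(7 + 1) + 2·7^2 + 7 + 4 (b=7); 7→8: 8^(8 + 1) + 2·8^2 + 8 + 4 = 134217868; 134217868−1 = 134217867
i=6: 134217867 = 8^(8 + 1) + 2·8^2 + 8 + 3 (b=8); 8→9: 9^(9 + 1) + 2·9^2 + 9 + 3 = 3486784575; 3486784575−1 = 3486784574
i=7: 3486784574 = 9^(9 + 1) + 2·9^2 + 9 + 2 (b=9); 9→10: 10^(10 + 1) + 2·10^2 + 10 + 2 = 100000000212; 100000000212−1 = 100000000211
i=8: 100000000211 = 10^(10 + 1) + 2·10^2 + 10 + 1 (b=10); 10→11: 11^(11 + 1) + 2·11^2 + 11 + 1 = 3138428376975; 3138428376975−1 = 3138428376974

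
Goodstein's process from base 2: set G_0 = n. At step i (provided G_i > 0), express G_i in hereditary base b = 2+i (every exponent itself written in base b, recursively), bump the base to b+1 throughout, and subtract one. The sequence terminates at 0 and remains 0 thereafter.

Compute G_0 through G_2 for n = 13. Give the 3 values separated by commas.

13, 108, 1279

step 0: 13 = 2^(2 + 1) + 2^2 + 1; sub 3 for 2: 3^(3 + 1) + 3^3 + 1; = 109; G_1 = 109−1 = 108
step 1: 108 = 3^(3 + 1) + 3^3; sub 4 for 3: 4^(4 + 1) + 4^4; = 1280; G_2 = 1280−1 = 1279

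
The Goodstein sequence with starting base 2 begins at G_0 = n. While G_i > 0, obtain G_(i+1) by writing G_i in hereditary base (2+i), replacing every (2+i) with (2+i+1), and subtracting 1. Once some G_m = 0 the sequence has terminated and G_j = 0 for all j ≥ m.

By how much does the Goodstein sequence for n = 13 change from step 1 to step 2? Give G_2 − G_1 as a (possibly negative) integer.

1171

i=0: 13 = 2^(2 + 1) + 2^2 + 1 (b=2); 2→3: 3^(3 + 1) + 3^3 + 1 = 109; 109−1 = 108
i=1: 108 = 3^(3 + 1) + 3^3 (b=3); 3→4: 4^(4 + 1) + 4^4 = 1280; 1280−1 = 1279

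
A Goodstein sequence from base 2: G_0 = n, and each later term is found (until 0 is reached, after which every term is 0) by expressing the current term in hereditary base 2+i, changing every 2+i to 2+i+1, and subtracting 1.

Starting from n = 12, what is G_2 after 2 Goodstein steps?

step 0: 12 = 2^(2 + 1) + 2^2; sub 3 for 2: 3^(3 + 1) + 3^3; = 108; G_1 = 108−1 = 107
step 1: 107 = 3^(3 + 1) + 2·3^2 + 2·3 + 2; sub 4 for 3: 4^(4 + 1) + 2·4^2 + 2·4 + 2; = 1066; G_2 = 1066−1 = 1065
step 2: 1065 = 4^(4 + 1) + 2·4^2 + 2·4 + 1; sub 5 for 4: 5^(5 + 1) + 2·5^2 + 2·5 + 1; = 15686; G_3 = 15686−1 = 15685

1065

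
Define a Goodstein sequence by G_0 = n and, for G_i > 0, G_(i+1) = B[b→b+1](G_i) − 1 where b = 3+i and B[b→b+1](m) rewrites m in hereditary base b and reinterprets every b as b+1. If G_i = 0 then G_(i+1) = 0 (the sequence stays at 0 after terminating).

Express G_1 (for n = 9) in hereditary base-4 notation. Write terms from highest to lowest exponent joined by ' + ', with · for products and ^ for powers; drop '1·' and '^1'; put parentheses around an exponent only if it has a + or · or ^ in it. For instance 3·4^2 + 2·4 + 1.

step 0: 9 = 3^2; sub 4 for 3: 4^2; = 16; G_1 = 16−1 = 15
step 1: 15 = 3·4 + 3; sub 5 for 4: 3·5 + 3; = 18; G_2 = 18−1 = 17

3·4 + 3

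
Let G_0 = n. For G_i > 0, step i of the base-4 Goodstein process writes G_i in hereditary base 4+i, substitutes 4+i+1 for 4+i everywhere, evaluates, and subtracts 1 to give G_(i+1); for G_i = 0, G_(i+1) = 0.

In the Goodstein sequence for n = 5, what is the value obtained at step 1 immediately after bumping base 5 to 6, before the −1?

i=0: 5 = 4 + 1 (b=4); 4→5: 5 + 1 = 6; 6−1 = 5
i=1: 5 = 5 (b=5); 5→6: 6 = 6; 6−1 = 5

6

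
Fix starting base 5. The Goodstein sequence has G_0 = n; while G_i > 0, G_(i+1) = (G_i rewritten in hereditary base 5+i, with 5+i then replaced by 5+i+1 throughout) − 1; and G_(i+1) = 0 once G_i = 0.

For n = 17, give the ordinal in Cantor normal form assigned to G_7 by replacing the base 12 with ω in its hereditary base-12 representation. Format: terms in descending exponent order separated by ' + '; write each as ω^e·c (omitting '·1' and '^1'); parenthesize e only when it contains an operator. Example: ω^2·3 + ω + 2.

ω·2 + 3

step 0: 17 = 3·5 + 2; sub 6 for 5: 3·6 + 2; = 20; G_1 = 20−1 = 19
step 1: 19 = 3·6 + 1; sub 7 for 6: 3·7 + 1; = 22; G_2 = 22−1 = 21
step 2: 21 = 3·7; sub 8 for 7: 3·8; = 24; G_3 = 24−1 = 23
step 3: 23 = 2·8 + 7; sub 9 for 8: 2·9 + 7; = 25; G_4 = 25−1 = 24
step 4: 24 = 2·9 + 6; sub 10 for 9: 2·10 + 6; = 26; G_5 = 26−1 = 25
step 5: 25 = 2·10 + 5; sub 11 for 10: 2·11 + 5; = 27; G_6 = 27−1 = 26
step 6: 26 = 2·11 + 4; sub 12 for 11: 2·12 + 4; = 28; G_7 = 28−1 = 27
step 7: 27 = 2·12 + 3; sub 13 for 12: 2·13 + 3; = 29; G_8 = 29−1 = 28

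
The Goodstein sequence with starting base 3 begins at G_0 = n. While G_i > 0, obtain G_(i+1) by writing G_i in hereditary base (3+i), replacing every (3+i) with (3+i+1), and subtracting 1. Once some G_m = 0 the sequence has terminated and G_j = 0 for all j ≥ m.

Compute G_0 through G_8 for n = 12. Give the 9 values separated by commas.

12, 19, 27, 37, 49, 63, 69, 75, 81

G_0=12  [base 3] 3^2 + 3  →[3↦4]→  4^2 + 4 = 20  −1 ⇒ G_1=19
G_1=19  [base 4] 4^2 + 3  →[4↦5]→  5^2 + 3 = 28  −1 ⇒ G_2=27
G_2=27  [base 5] 5^2 + 2  →[5↦6]→  6^2 + 2 = 38  −1 ⇒ G_3=37
G_3=37  [base 6] 6^2 + 1  →[6↦7]→  7^2 + 1 = 50  −1 ⇒ G_4=49
G_4=49  [base 7] 7^2  →[7↦8]→  8^2 = 64  −1 ⇒ G_5=63
G_5=63  [base 8] 7·8 + 7  →[8↦9]→  7·9 + 7 = 70  −1 ⇒ G_6=69
G_6=69  [base 9] 7·9 + 6  →[9↦10]→  7·10 + 6 = 76  −1 ⇒ G_7=75
G_7=75  [base 10] 7·10 + 5  →[10↦11]→  7·11 + 5 = 82  −1 ⇒ G_8=81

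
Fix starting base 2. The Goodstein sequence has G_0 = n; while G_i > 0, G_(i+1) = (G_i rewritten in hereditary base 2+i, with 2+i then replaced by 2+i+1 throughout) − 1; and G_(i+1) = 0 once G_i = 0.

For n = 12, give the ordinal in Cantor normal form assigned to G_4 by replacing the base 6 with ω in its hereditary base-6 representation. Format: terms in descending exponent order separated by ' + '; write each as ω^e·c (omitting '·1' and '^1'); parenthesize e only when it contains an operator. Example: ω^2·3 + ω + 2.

ω^(ω + 1) + ω^2·2 + ω + 5

(0) 12|_2 = 2^(2 + 1) + 2^2 ↦ 3^(3 + 1) + 3^3|_3 = 108 ⇒ 107
(1) 107|_3 = 3^(3 + 1) + 2·3^2 + 2·3 + 2 ↦ 4^(4 + 1) + 2·4^2 + 2·4 + 2|_4 = 1066 ⇒ 1065
(2) 1065|_4 = 4^(4 + 1) + 2·4^2 + 2·4 + 1 ↦ 5^(5 + 1) + 2·5^2 + 2·5 + 1|_5 = 15686 ⇒ 15685
(3) 15685|_5 = 5^(5 + 1) + 2·5^2 + 2·5 ↦ 6^(6 + 1) + 2·6^2 + 2·6|_6 = 280020 ⇒ 280019
(4) 280019|_6 = 6^(6 + 1) + 2·6^2 + 6 + 5 ↦ 7^(7 + 1) + 2·7^2 + 7 + 5|_7 = 5764911 ⇒ 5764910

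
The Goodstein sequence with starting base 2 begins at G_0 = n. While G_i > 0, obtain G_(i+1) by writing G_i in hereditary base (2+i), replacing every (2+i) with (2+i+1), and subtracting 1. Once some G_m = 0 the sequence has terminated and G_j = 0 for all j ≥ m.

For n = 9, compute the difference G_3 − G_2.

base 2: 9 = 2^(2 + 1) + 1; at 3: 3^(3 + 1) + 1 = 82; next = 81
base 3: 81 = 3^(3 + 1); at 4: 4^(4 + 1) = 1024; next = 1023
base 4: 1023 = 3·4^4 + 3·4^3 + 3·4^2 + 3·4 + 3; at 5: 3·5^5 + 3·5^3 + 3·5^2 + 3·5 + 3 = 9843; next = 9842

8819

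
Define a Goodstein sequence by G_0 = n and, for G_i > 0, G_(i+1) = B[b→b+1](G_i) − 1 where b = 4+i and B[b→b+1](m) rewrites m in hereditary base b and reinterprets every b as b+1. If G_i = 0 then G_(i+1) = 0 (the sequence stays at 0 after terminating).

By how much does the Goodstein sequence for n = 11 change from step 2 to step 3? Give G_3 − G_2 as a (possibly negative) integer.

base 4: 11 = 2·4 + 3; at 5: 2·5 + 3 = 13; next = 12
base 5: 12 = 2·5 + 2; at 6: 2·6 + 2 = 14; next = 13
base 6: 13 = 2·6 + 1; at 7: 2·7 + 1 = 15; next = 14

1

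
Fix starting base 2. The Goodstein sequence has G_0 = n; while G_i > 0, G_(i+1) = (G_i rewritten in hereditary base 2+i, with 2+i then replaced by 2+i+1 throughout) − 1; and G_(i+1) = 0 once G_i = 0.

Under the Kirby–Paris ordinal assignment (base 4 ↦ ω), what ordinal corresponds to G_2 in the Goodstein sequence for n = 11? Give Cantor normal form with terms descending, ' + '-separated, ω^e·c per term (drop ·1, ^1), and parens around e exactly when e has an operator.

ω^(ω + 1) + 3

i=0: 11 = 2^(2 + 1) + 2 + 1 (b=2); 2→3: 3^(3 + 1) + 3 + 1 = 85; 85−1 = 84
i=1: 84 = 3^(3 + 1) + 3 (b=3); 3→4: 4^(4 + 1) + 4 = 1028; 1028−1 = 1027
i=2: 1027 = 4^(4 + 1) + 3 (b=4); 4→5: 5^(5 + 1) + 3 = 15628; 15628−1 = 15627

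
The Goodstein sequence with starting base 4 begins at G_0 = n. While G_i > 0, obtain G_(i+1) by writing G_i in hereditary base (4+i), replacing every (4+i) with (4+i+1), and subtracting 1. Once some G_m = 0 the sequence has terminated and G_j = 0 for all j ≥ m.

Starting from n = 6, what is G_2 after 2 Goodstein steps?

6

G_0 = 6. HB_4(6) = 4 + 2. Bump = 7. G_1 = 6.
G_1 = 6. HB_5(6) = 5 + 1. Bump = 7. G_2 = 6.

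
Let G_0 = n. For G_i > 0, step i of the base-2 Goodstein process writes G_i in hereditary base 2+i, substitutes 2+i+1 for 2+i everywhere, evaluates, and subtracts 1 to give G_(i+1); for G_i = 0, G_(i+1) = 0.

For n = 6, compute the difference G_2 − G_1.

base 2: 6 = 2^2 + 2; at 3: 3^3 + 3 = 30; next = 29
base 3: 29 = 3^3 + 2; at 4: 4^4 + 2 = 258; next = 257

228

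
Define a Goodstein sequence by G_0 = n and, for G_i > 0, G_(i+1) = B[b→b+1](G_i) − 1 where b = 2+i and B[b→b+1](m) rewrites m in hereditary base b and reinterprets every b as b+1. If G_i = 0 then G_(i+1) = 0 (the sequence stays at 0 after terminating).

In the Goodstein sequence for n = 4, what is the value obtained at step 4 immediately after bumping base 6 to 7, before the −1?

110

G_0 = 4. HB_2(4) = 2^2. Bump = 27. G_1 = 26.
G_1 = 26. HB_3(26) = 2·3^2 + 2·3 + 2. Bump = 42. G_2 = 41.
G_2 = 41. HB_4(41) = 2·4^2 + 2·4 + 1. Bump = 61. G_3 = 60.
G_3 = 60. HB_5(60) = 2·5^2 + 2·5. Bump = 84. G_4 = 83.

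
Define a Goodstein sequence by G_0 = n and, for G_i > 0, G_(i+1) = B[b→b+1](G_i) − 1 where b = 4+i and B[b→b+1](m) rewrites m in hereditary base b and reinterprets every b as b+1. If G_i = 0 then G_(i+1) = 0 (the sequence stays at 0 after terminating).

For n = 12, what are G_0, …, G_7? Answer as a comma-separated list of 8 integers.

12, 14, 15, 16, 17, 18, 19, 19

G_0=12  [base 4] 3·4  →[4↦5]→  3·5 = 15  −1 ⇒ G_1=14
G_1=14  [base 5] 2·5 + 4  →[5↦6]→  2·6 + 4 = 16  −1 ⇒ G_2=15
G_2=15  [base 6] 2·6 + 3  →[6↦7]→  2·7 + 3 = 17  −1 ⇒ G_3=16
G_3=16  [base 7] 2·7 + 2  →[7↦8]→  2·8 + 2 = 18  −1 ⇒ G_4=17
G_4=17  [base 8] 2·8 + 1  →[8↦9]→  2·9 + 1 = 19  −1 ⇒ G_5=18
G_5=18  [base 9] 2·9  →[9↦10]→  2·10 = 20  −1 ⇒ G_6=19
G_6=19  [base 10] 10 + 9  →[10↦11]→  11 + 9 = 20  −1 ⇒ G_7=19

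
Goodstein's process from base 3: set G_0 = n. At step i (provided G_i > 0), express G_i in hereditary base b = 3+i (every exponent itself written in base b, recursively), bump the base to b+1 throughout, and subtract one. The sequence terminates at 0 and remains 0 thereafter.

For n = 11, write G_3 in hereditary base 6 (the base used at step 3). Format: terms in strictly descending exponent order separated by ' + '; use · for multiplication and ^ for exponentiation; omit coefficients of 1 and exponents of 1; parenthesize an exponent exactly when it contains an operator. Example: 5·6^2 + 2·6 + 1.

5·6 + 5

base 3: 11 = 3^2 + 2; at 4: 4^2 + 2 = 18; next = 17
base 4: 17 = 4^2 + 1; at 5: 5^2 + 1 = 26; next = 25
base 5: 25 = 5^2; at 6: 6^2 = 36; next = 35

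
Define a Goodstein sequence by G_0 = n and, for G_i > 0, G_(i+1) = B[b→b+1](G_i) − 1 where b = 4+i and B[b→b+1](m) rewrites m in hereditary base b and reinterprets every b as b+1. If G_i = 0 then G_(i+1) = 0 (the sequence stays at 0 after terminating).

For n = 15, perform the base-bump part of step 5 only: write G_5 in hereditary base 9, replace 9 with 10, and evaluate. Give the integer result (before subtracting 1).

26

[0] 15 ≡ 3·4 + 3 (base 4). Lift 5: 18. −1: 17.
[1] 17 ≡ 3·5 + 2 (base 5). Lift 6: 20. −1: 19.
[2] 19 ≡ 3·6 + 1 (base 6). Lift 7: 22. −1: 21.
[3] 21 ≡ 3·7 (base 7). Lift 8: 24. −1: 23.
[4] 23 ≡ 2·8 + 7 (base 8). Lift 9: 25. −1: 24.
[5] 24 ≡ 2·9 + 6 (base 9). Lift 10: 26. −1: 25.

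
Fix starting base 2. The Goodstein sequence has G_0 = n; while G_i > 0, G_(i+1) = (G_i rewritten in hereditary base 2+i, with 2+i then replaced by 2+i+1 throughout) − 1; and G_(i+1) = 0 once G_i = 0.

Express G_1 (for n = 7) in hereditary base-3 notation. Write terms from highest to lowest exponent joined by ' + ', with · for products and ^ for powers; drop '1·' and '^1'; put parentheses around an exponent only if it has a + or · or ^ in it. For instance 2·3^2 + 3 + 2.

step 0: 7 = 2^2 + 2 + 1; sub 3 for 2: 3^3 + 3 + 1; = 31; G_1 = 31−1 = 30
step 1: 30 = 3^3 + 3; sub 4 for 3: 4^4 + 4; = 260; G_2 = 260−1 = 259

3^3 + 3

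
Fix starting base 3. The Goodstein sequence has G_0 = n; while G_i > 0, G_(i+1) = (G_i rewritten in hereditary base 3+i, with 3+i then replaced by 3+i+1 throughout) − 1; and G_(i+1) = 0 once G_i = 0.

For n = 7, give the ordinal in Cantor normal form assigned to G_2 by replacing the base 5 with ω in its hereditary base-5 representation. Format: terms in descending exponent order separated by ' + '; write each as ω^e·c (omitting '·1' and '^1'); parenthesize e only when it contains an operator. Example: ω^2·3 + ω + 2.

base 3: 7 = 2·3 + 1; at 4: 2·4 + 1 = 9; next = 8
base 4: 8 = 2·4; at 5: 2·5 = 10; next = 9
base 5: 9 = 5 + 4; at 6: 6 + 4 = 10; next = 9

ω + 4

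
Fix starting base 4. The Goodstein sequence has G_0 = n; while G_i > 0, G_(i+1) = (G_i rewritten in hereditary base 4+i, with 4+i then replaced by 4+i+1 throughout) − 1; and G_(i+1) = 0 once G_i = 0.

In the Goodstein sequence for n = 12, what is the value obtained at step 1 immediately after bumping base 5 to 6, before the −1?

12 —HB4→ 3·4 —bump→ 3·5 = 15 —(−1)→ 14
14 —HB5→ 2·5 + 4 —bump→ 2·6 + 4 = 16 —(−1)→ 15

16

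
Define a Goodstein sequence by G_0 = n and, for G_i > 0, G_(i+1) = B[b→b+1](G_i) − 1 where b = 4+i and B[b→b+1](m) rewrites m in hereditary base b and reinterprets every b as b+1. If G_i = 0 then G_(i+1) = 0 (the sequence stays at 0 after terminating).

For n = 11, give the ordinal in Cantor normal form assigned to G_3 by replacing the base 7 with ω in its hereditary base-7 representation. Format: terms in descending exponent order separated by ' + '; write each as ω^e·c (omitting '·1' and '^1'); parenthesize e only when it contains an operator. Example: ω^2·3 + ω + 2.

step 0: 11 = 2·4 + 3; sub 5 for 4: 2·5 + 3; = 13; G_1 = 13−1 = 12
step 1: 12 = 2·5 + 2; sub 6 for 5: 2·6 + 2; = 14; G_2 = 14−1 = 13
step 2: 13 = 2·6 + 1; sub 7 for 6: 2·7 + 1; = 15; G_3 = 15−1 = 14

ω·2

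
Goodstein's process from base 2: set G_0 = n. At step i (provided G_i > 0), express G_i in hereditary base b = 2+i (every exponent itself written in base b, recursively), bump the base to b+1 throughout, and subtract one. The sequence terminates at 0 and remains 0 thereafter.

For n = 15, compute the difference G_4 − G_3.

307841

step 0: 15 = 2^(2 + 1) + 2^2 + 2 + 1; sub 3 for 2: 3^(3 + 1) + 3^3 + 3 + 1; = 112; G_1 = 112−1 = 111
step 1: 111 = 3^(3 + 1) + 3^3 + 3; sub 4 for 3: 4^(4 + 1) + 4^4 + 4; = 1284; G_2 = 1284−1 = 1283
step 2: 1283 = 4^(4 + 1) + 4^4 + 3; sub 5 for 4: 5^(5 + 1) + 5^5 + 3; = 18753; G_3 = 18753−1 = 18752
step 3: 18752 = 5^(5 + 1) + 5^5 + 2; sub 6 for 5: 6^(6 + 1) + 6^6 + 2; = 326594; G_4 = 326594−1 = 326593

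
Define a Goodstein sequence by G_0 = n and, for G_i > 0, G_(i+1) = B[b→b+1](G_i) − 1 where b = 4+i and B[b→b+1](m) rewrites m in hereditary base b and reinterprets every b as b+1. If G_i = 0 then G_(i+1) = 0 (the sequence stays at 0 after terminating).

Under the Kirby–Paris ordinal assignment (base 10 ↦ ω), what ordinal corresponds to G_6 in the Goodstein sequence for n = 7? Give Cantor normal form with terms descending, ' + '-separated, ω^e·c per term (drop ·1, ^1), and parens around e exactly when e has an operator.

5

(0) 7|_4 = 4 + 3 ↦ 5 + 3|_5 = 8 ⇒ 7
(1) 7|_5 = 5 + 2 ↦ 6 + 2|_6 = 8 ⇒ 7
(2) 7|_6 = 6 + 1 ↦ 7 + 1|_7 = 8 ⇒ 7
(3) 7|_7 = 7 ↦ 8|_8 = 8 ⇒ 7
(4) 7|_8 = 7 ↦ 7|_9 = 7 ⇒ 6
(5) 6|_9 = 6 ↦ 6|_10 = 6 ⇒ 5
(6) 5|_10 = 5 ↦ 5|_11 = 5 ⇒ 4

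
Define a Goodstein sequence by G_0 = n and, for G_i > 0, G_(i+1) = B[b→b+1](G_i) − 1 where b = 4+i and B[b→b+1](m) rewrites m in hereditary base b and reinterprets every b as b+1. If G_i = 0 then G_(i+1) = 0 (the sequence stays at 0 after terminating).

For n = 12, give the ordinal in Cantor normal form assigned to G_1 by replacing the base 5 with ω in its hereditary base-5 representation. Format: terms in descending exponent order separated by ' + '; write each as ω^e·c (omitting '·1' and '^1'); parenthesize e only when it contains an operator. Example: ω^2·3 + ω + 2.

ω·2 + 4

i=0: 12 = 3·4 (b=4); 4→5: 3·5 = 15; 15−1 = 14
i=1: 14 = 2·5 + 4 (b=5); 5→6: 2·6 + 4 = 16; 16−1 = 15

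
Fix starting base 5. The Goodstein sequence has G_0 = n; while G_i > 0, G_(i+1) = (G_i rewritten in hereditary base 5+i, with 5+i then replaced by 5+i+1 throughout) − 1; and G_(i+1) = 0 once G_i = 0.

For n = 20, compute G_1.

base 5: 20 = 4·5; at 6: 4·6 = 24; next = 23
base 6: 23 = 3·6 + 5; at 7: 3·7 + 5 = 26; next = 25

23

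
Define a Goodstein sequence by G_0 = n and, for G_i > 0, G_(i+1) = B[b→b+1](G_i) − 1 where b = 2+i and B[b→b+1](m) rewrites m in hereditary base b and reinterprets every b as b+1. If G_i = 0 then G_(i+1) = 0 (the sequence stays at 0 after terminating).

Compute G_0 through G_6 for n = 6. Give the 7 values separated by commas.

6 —HB2→ 2^2 + 2 —bump→ 3^3 + 3 = 30 —(−1)→ 29
29 —HB3→ 3^3 + 2 —bump→ 4^4 + 2 = 258 —(−1)→ 257
257 —HB4→ 4^4 + 1 —bump→ 5^5 + 1 = 3126 —(−1)→ 3125
3125 —HB5→ 5^5 —bump→ 6^6 = 46656 —(−1)→ 46655
46655 —HB6→ 5·6^5 + 5·6^4 + 5·6^3 + 5·6^2 + 5·6 + 5 —bump→ 5·7^5 + 5·7^4 + 5·7^3 + 5·7^2 + 5·7 + 5 = 98040 —(−1)→ 98039
98039 —HB7→ 5·7^5 + 5·7^4 + 5·7^3 + 5·7^2 + 5·7 + 4 —bump→ 5·8^5 + 5·8^4 + 5·8^3 + 5·8^2 + 5·8 + 4 = 187244 —(−1)→ 187243

6, 29, 257, 3125, 46655, 98039, 187243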